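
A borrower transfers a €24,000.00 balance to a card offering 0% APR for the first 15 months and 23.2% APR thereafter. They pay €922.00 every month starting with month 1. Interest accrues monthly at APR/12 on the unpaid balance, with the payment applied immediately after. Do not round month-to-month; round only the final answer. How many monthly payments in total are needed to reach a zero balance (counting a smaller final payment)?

28 months

Promo months 1–15 at r₀ = 0%/12 = 0; months 16+ at r₁ = 23.2%/12 = 0.0193333.
After month 15 (no interest yet): B = €24,000.00 − 15·€922.00 = €10,170.00.
Then at r₁ with €922.00/mo: n₂ = −ln(1 − r₁·B/P)/ln(1+r₁) ≈ 12.53 → 13 more payments.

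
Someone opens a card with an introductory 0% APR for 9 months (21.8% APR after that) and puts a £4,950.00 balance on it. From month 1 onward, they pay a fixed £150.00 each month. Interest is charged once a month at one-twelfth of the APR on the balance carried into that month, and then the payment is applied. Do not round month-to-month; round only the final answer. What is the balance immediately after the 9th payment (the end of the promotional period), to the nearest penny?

£3,600.00

Promo months 1–9 at r₀ = 0%/12 = 0; months 10+ at r₁ = 21.8%/12 = 0.0181667.
After month 9 (no interest yet): B = £4,950.00 − 9·£150.00 = £3,600.00.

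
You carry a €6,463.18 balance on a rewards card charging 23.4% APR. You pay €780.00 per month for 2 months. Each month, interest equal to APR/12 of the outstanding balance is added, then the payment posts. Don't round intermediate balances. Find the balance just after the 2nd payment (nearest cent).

Monthly rate r = 23.4%/12 = 1.95% = 0.0195.
Each month: B ← B·(1+r) − €780.00.
Month 1: interest €126.03; balance after payment €5,809.21.
Month 2: interest €113.28; balance after payment €5,142.49.

€5,142.49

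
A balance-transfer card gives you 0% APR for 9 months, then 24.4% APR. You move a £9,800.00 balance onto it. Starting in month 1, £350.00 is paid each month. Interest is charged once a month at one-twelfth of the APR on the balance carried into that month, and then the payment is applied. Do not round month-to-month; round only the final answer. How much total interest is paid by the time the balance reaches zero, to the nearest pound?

Promo months 1–9 at r₀ = 0%/12 = 0; months 10+ at r₁ = 24.4%/12 = 0.0203333.
After month 9 (no interest yet): B = £9,800.00 − 9·£350.00 = £6,650.00.
Then at r₁ with £350.00/mo: n₂ = −ln(1 − r₁·B/P)/ln(1+r₁) ≈ 24.26 → 25 more payments.
Total paid = 33·£350.00 + £91.06 = £11,641.06; interest = £11,641.06 − £9,800.00 = £1,841.06.

£1,841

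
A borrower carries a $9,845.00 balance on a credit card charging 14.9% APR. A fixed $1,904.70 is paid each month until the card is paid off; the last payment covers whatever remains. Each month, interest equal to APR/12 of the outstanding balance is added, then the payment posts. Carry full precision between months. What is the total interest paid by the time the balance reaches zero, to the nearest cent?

Monthly rate r = 14.9%/12 = 1.24167% = 0.0124167.
Payoff takes n = ⌈−ln(1 − rB₀/P)/ln(1+r)⌉ = ⌈5.375⌉ = 6 payments; the last is $717.42.
Total paid = 5·$1,904.70 + $717.42 = $10,240.92.
Total interest = total paid − principal = $10,240.92 − $9,845.00 = $395.92.

$395.92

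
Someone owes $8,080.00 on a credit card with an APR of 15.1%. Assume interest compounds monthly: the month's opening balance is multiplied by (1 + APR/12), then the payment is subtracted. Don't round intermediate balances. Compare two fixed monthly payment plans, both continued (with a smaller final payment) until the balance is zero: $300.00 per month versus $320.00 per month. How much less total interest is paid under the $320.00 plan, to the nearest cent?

Monthly rate r = 15.1%/12 = 1.25833% = 0.0125833.
At $300.00/mo: n = ⌈−ln(1 − rB₀/P)/ln(1+r)⌉ = 34 payments (last $29.14); total interest = total paid − $8,080.00 = $1,849.14.
At $320.00/mo: 31 payments (last $184.33); total interest $1,704.33.
Interest saved = $1,849.14 − $1,704.33 = $144.81.

$144.81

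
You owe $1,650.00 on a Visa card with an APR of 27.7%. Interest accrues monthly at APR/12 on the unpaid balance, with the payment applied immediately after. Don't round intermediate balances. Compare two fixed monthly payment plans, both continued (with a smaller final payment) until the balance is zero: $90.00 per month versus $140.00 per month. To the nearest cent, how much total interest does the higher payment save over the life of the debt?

Monthly rate r = 27.7%/12 = 2.30833% = 0.0230833.
At $90.00/mo: n = ⌈−ln(1 − rB₀/P)/ln(1+r)⌉ = 25 payments (last $10.15); total interest = total paid − $1,650.00 = $520.15.
At $140.00/mo: 14 payments (last $128.07); total interest $298.07.
Interest saved = $520.15 − $298.07 = $222.08.

$222.08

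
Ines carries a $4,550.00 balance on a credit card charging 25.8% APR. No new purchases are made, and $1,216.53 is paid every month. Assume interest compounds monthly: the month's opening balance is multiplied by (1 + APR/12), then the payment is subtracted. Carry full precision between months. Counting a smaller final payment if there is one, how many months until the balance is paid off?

Monthly rate r = 25.8%/12 = 2.15% = 0.0215.
Recurrence: B ← B·(1+r) − $1,216.53.
Month 1: interest $97.83; balance after payment $3,431.30.
Month 2: interest $73.77; balance after payment $2,288.54.
Month 3: interest $49.20; balance after payment $1,121.21.
Month 4: interest $24.11; balance after payment $0.00.

4 payments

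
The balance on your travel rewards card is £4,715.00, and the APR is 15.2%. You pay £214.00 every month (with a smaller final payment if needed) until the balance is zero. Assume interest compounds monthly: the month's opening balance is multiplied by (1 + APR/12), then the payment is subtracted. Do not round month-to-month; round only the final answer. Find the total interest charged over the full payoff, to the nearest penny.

Monthly rate r = 15.2%/12 = 1.26667% = 0.0126667.
Payoff takes n = ⌈−ln(1 − rB₀/P)/ln(1+r)⌉ = ⌈25.997⌉ = 26 payments; the last is £213.38.
Total paid = 25·£214.00 + £213.38 = £5,563.38.
Total interest = total paid − principal = £5,563.38 − £4,715.00 = £848.38.

£848.38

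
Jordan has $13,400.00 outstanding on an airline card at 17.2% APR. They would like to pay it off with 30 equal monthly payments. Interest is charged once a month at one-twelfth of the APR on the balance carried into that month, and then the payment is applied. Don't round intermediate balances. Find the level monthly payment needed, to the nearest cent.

Monthly rate r = 17.2%/12 = 1.43333% = 0.0143333.
Level-payment amortization: P = B₀·r / (1 − (1+r)^(−n)) = 13400.00·0.0143333 / (1 − 1.01433^(−30)).
Denominator 1 − (1+r)^(−30) = 0.347502171.
P = 192.067 / 0.347502171 ≈ 552.71.

$552.71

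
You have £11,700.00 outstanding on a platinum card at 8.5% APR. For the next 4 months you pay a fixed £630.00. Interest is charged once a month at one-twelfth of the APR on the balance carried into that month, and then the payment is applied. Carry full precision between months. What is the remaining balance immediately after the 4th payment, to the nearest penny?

£9,488.14

Monthly rate r = 8.5%/12 = 0.708333% = 0.00708333.
Each month: B ← B·(1+r) − £630.00.
Month 1: interest £82.88; balance after payment £11,152.88.
Month 2: interest £79.00; balance after payment £10,601.87.
Month 3: interest £75.10; balance after payment £10,046.97.
Month 4: interest £71.17; balance after payment £9,488.14.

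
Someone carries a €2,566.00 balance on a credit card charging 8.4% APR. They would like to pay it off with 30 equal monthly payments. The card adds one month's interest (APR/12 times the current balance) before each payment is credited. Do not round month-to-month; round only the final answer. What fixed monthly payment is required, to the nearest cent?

Monthly rate r = 8.4%/12 = 0.7% = 0.007.
Level-payment amortization: P = B₀·r / (1 − (1+r)^(−n)) = 2566.00·0.007 / (1 − 1.007^(−30)).
Denominator 1 − (1+r)^(−30) = 0.188822523.
P = 17.962 / 0.188822523 ≈ 95.13.

€95.13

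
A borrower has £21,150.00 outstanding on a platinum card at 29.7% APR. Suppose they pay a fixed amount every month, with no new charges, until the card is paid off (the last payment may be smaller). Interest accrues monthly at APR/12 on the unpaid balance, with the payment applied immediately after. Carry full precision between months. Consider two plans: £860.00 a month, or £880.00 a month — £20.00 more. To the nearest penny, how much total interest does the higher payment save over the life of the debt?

Monthly rate r = 29.7%/12 = 2.475% = 0.02475.
At £860.00/mo: n = ⌈−ln(1 − rB₀/P)/ln(1+r)⌉ = 39 payments (last £325.13); total interest = total paid − £21,150.00 = £11,855.13.
At £880.00/mo: 37 payments (last £840.20); total interest £11,370.20.
Interest saved = £11,855.13 − £11,370.20 = £484.93.

£484.93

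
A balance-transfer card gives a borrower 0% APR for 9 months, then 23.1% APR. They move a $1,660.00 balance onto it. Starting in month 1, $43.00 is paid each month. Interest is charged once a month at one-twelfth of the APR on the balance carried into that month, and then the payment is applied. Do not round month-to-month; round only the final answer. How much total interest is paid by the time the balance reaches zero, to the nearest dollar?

$630

Promo months 1–9 at r₀ = 0%/12 = 0; months 10+ at r₁ = 23.1%/12 = 0.01925.
After month 9 (no interest yet): B = $1,660.00 − 9·$43.00 = $1,273.00.
Then at r₁ with $43.00/mo: n₂ = −ln(1 − r₁·B/P)/ln(1+r₁) ≈ 44.25 → 45 more payments.
Total paid = 53·$43.00 + $10.82 = $2,289.82; interest = $2,289.82 − $1,660.00 = $629.82.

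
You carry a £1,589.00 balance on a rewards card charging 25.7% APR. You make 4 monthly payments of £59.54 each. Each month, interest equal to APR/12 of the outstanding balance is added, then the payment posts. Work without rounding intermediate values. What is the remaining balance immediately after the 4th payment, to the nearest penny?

£1,483.64

Monthly rate r = 25.7%/12 = 2.14167% = 0.0214167.
Each month: B ← B·(1+r) − £59.54.
Month 1: interest £34.03; balance after payment £1,563.49.
Month 2: interest £33.48; balance after payment £1,537.44.
Month 3: interest £32.93; balance after payment £1,510.82.
Month 4: interest £32.36; balance after payment £1,483.64.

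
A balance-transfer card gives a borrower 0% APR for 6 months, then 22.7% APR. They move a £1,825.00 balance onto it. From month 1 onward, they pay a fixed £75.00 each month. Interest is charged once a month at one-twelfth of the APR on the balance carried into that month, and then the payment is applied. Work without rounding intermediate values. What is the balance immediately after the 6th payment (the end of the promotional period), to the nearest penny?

£1,375.00

Promo months 1–6 at r₀ = 0%/12 = 0; months 7+ at r₁ = 22.7%/12 = 0.0189167.
After month 6 (no interest yet): B = £1,825.00 − 6·£75.00 = £1,375.00.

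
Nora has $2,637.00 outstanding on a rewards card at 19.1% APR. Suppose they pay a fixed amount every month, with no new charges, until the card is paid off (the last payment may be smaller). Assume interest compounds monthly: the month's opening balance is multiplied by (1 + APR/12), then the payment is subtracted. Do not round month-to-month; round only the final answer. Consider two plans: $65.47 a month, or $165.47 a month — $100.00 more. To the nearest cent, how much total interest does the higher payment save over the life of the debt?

$1,182.35

Monthly rate r = 19.1%/12 = 1.59167% = 0.0159167.
At $65.47/mo: n = ⌈−ln(1 − rB₀/P)/ln(1+r)⌉ = 65 payments (last $58.27); total interest = total paid − $2,637.00 = $1,611.35.
At $165.47/mo: 19 payments (last $87.54); total interest $429.00.
Interest saved = $1,611.35 − $429.00 = $1,182.35.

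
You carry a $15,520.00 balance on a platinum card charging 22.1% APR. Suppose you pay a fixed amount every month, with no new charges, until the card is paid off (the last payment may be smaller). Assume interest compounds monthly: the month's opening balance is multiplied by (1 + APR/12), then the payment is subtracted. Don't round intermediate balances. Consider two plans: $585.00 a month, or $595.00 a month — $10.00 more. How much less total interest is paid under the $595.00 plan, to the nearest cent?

Monthly rate r = 22.1%/12 = 1.84167% = 0.0184167.
At $585.00/mo: n = ⌈−ln(1 − rB₀/P)/ln(1+r)⌉ = 37 payments (last $437.61); total interest = total paid − $15,520.00 = $5,977.61.
At $595.00/mo: 36 payments (last $520.30); total interest $5,825.30.
Interest saved = $5,977.61 − $5,825.30 = $152.31.

$152.31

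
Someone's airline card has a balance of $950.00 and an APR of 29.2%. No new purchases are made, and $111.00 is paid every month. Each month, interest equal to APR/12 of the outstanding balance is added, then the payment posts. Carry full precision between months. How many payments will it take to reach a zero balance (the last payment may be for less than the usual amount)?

Monthly rate r = 29.2%/12 = 2.43333% = 0.0243333.
Recurrence: B ← B·(1+r) − $111.00.
Month 1: interest $23.12; balance after payment $862.12.
Month 2: interest $20.98; balance after payment $772.09.
Closed form: n = −ln(1 − rB₀/P)/ln(1+r) = −ln(0.79174)/ln(1.02433) ≈ 9.713, so the balance reaches zero during payment 10.

10 payments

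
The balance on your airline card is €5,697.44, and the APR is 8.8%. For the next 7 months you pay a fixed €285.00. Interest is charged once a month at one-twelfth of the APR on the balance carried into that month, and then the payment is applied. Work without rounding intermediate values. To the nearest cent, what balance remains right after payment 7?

€3,956.99

Monthly rate r = 8.8%/12 = 0.733333% = 0.00733333.
Each month: B ← B·(1+r) − €285.00.
Month 1: interest €41.78; balance after payment €5,454.22.
Month 2: interest €40.00; balance after payment €5,209.22.
Month 3: interest €38.20; balance after payment €4,962.42.
Month 4: interest €36.39; balance after payment €4,713.81.
Month 5: interest €34.57; balance after payment €4,463.38.
Month 6: interest €32.73; balance after payment €4,211.11.
Month 7: interest €30.88; balance after payment €3,956.99.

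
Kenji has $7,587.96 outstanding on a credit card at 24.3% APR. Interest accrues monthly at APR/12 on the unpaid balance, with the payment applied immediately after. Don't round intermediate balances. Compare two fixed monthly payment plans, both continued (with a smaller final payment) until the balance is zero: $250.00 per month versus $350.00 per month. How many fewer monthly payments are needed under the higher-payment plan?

Monthly rate r = 24.3%/12 = 2.025% = 0.02025.
At $250.00/mo: n = ⌈−ln(1 − rB₀/P)/ln(1+r)⌉ = 48 payments (last $141.48); total interest = total paid − $7,587.96 = $4,303.52.
At $350.00/mo: 29 payments (last $292.57); total interest $2,504.61.
Payments saved = 48 − 29 = 19.

19 fewer payments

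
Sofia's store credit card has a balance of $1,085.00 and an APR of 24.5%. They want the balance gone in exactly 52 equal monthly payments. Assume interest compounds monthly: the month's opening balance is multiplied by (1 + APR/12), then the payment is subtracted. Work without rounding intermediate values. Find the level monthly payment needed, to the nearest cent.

Monthly rate r = 24.5%/12 = 2.04167% = 0.0204167.
Level-payment amortization: P = B₀·r / (1 − (1+r)^(−n)) = 1085.00·0.0204167 / (1 − 1.02042^(−52)).
Denominator 1 − (1+r)^(−52) = 0.650402963.
P = 22.1521 / 0.650402963 ≈ 34.06.

$34.06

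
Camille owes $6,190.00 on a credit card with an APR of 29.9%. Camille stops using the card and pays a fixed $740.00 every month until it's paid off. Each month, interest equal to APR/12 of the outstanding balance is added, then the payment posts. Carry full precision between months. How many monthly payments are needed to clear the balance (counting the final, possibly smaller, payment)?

Monthly rate r = 29.9%/12 = 2.49167% = 0.0249167.
Recurrence: B ← B·(1+r) − $740.00.
Month 1: interest $154.23; balance after payment $5,604.23.
Month 2: interest $139.64; balance after payment $5,003.87.
Closed form: n = −ln(1 − rB₀/P)/ln(1+r) = −ln(0.79158)/ln(1.02492) ≈ 9.497, so the balance reaches zero during payment 10.

10 payments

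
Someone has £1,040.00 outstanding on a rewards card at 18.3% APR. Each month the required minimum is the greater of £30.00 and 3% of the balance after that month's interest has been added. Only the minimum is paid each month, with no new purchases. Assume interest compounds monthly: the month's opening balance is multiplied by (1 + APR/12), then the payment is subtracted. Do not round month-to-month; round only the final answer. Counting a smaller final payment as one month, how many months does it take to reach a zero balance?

50 months

Monthly rate r = 18.3%/12 = 1.525% = 0.01525.
While 3% of the post-interest balance exceeds £30.00, each month B ← (B·(1+r))·(1 − 0.03), i.e. B shrinks by the factor (1+r)·0.97 = 0.98479.
This holds for months 1–4. Entering month 5 the balance is £978.17; 3% of the post-interest balance is now below £30.00, so the flat £30.00 minimum applies from here.
From month 5 a fixed £30.00 at rate r clears £978.17 in 46 more payments. Total: 4 + 46 = 50 months.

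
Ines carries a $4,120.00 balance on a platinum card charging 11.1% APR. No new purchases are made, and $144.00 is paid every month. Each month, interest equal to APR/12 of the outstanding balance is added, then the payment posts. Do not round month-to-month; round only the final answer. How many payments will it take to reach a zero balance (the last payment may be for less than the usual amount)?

Monthly rate r = 11.1%/12 = 0.925% = 0.00925.
Recurrence: B ← B·(1+r) − $144.00.
Month 1: interest $38.11; balance after payment $4,014.11.
Month 2: interest $37.13; balance after payment $3,907.24.
Closed form: n = −ln(1 − rB₀/P)/ln(1+r) = −ln(0.73535)/ln(1.00925) ≈ 33.387, so the balance reaches zero during payment 34.

34 months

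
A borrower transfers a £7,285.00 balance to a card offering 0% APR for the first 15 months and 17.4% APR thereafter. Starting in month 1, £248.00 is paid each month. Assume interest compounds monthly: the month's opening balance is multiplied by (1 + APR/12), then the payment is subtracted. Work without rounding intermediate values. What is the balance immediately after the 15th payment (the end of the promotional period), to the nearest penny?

£3,565.00

Promo months 1–15 at r₀ = 0%/12 = 0; months 16+ at r₁ = 17.4%/12 = 0.0145.
After month 15 (no interest yet): B = £7,285.00 − 15·£248.00 = £3,565.00.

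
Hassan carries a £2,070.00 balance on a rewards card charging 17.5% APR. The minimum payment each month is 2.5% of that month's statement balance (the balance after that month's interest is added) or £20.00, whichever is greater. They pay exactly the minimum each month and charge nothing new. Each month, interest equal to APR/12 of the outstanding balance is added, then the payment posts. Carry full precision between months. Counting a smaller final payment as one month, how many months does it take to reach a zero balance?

Monthly rate r = 17.5%/12 = 1.45833% = 0.0145833.
While 2.5% of the post-interest balance exceeds £20.00, each month B ← (B·(1+r))·(1 − 0.025), i.e. B shrinks by the factor (1+r)·0.975 = 0.98922.
This holds for months 1–90. Entering month 91 the balance is £780.33; 2.5% of the post-interest balance is now below £20.00, so the flat £20.00 minimum applies from here.
From month 91 a fixed £20.00 at rate r clears £780.33 in 59 more payments. Total: 90 + 59 = 149 months.

149 months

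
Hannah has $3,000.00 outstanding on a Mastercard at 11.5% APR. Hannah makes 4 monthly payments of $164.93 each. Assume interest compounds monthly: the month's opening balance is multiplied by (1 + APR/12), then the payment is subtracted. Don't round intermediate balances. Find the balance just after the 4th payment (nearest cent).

Monthly rate r = 11.5%/12 = 0.958333% = 0.00958333.
Each month: B ← B·(1+r) − $164.93.
Month 1: interest $28.75; balance after payment $2,863.82.
Month 2: interest $27.44; balance after payment $2,726.33.
Month 3: interest $26.13; balance after payment $2,587.53.
Month 4: interest $24.80; balance after payment $2,447.40.

$2,447.40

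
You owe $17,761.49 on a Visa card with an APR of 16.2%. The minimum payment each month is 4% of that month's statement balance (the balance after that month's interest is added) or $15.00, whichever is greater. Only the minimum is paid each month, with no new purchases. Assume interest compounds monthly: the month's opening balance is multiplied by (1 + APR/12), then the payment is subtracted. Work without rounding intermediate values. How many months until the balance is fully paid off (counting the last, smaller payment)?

172 months

Monthly rate r = 16.2%/12 = 1.35% = 0.0135.
While 4% of the post-interest balance exceeds $15.00, each month B ← (B·(1+r))·(1 − 0.04), i.e. B shrinks by the factor (1+r)·0.96 = 0.97296.
This holds for months 1–142. Entering month 143 the balance is $362.22; 4% of the post-interest balance is now below $15.00, so the flat $15.00 minimum applies from here.
From month 143 a fixed $15.00 at rate r clears $362.22 in 30 more payments. Total: 142 + 30 = 172 months.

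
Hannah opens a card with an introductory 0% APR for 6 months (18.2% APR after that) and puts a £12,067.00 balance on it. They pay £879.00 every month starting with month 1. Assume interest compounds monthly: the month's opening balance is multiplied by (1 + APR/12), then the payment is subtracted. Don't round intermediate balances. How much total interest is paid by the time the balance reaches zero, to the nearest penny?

Promo months 1–6 at r₀ = 0%/12 = 0; months 7+ at r₁ = 18.2%/12 = 0.0151667.
After month 6 (no interest yet): B = £12,067.00 − 6·£879.00 = £6,793.00.
Then at r₁ with £879.00/mo: n₂ = −ln(1 − r₁·B/P)/ln(1+r₁) ≈ 8.28 → 9 more payments.
Total paid = 14·£879.00 + £249.22 = £12,555.22; interest = £12,555.22 − £12,067.00 = £488.22.

£488.22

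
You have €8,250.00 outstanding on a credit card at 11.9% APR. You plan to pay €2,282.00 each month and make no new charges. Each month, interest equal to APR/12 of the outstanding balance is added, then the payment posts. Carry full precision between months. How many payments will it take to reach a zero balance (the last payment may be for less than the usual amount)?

Monthly rate r = 11.9%/12 = 0.991667% = 0.00991667.
Recurrence: B ← B·(1+r) − €2,282.00.
Month 1: interest €81.81; balance after payment €6,049.81.
Month 2: interest €59.99; balance after payment €3,827.81.
Month 3: interest €37.96; balance after payment €1,583.77.
Month 4: interest €15.71; balance after payment €0.00.

4 payments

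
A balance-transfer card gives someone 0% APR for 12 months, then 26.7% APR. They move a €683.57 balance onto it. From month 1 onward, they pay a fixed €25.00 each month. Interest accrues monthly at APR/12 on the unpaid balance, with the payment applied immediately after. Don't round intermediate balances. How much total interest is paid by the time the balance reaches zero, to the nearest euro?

Promo months 1–12 at r₀ = 0%/12 = 0; months 13+ at r₁ = 26.7%/12 = 0.02225.
After month 12 (no interest yet): B = €683.57 − 12·€25.00 = €383.57.
Then at r₁ with €25.00/mo: n₂ = −ln(1 − r₁·B/P)/ln(1+r₁) ≈ 18.98 → 19 more payments.
Total paid = 30·€25.00 + €24.43 = €774.43; interest = €774.43 − €683.57 = €90.86.

€91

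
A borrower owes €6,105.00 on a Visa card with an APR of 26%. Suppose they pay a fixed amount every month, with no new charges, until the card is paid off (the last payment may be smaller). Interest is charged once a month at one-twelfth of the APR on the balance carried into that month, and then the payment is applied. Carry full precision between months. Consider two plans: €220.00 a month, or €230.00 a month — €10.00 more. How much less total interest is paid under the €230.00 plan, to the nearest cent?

€252.48

Monthly rate r = 26%/12 = 2.16667% = 0.0216667.
At €220.00/mo: n = ⌈−ln(1 − rB₀/P)/ln(1+r)⌉ = 43 payments (last €196.66); total interest = total paid − €6,105.00 = €3,331.66.
At €230.00/mo: 40 payments (last €214.18); total interest €3,079.18.
Interest saved = €3,331.66 − €3,079.18 = €252.48.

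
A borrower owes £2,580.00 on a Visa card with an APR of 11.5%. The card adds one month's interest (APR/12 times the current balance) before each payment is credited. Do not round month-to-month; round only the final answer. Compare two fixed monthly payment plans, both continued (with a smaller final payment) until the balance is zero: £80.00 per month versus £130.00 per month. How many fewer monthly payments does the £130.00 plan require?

Monthly rate r = 11.5%/12 = 0.958333% = 0.00958333.
At £80.00/mo: n = ⌈−ln(1 − rB₀/P)/ln(1+r)⌉ = 39 payments (last £61.07); total interest = total paid − £2,580.00 = £521.07.
At £130.00/mo: 23 payments (last £15.45); total interest £295.45.
Payments saved = 39 − 23 = 16.

16 fewer payments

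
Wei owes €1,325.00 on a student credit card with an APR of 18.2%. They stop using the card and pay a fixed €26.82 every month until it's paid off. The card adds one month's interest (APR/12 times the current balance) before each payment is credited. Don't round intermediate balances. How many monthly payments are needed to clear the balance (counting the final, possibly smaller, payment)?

92 payments

Monthly rate r = 18.2%/12 = 1.51667% = 0.0151667.
Recurrence: B ← B·(1+r) − €26.82.
Month 1: interest €20.10; balance after payment €1,318.28.
Month 2: interest €19.99; balance after payment €1,311.45.
Closed form: n = −ln(1 − rB₀/P)/ln(1+r) = −ln(0.25071)/ln(1.01517) ≈ 91.906, so the balance reaches zero during payment 92.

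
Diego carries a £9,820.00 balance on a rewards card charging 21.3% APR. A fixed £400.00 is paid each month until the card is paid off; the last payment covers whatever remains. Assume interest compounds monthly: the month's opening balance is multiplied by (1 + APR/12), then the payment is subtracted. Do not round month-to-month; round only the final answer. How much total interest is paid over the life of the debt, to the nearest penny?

Monthly rate r = 21.3%/12 = 1.775% = 0.01775.
Payoff takes n = ⌈−ln(1 − rB₀/P)/ln(1+r)⌉ = ⌈32.526⌉ = 33 payments; the last is £211.45.
Total paid = 32·£400.00 + £211.45 = £13,011.45.
Total interest = total paid − principal = £13,011.45 − £9,820.00 = £3,191.45.

£3,191.45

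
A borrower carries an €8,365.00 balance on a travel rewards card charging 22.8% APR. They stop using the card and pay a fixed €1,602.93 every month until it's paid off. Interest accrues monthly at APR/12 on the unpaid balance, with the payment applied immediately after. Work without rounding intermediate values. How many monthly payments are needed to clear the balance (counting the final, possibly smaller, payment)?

6 payments

Monthly rate r = 22.8%/12 = 1.9% = 0.019.
Recurrence: B ← B·(1+r) − €1,602.93.
Month 1: interest €158.94; balance after payment €6,921.00.
Month 2: interest €131.50; balance after payment €5,449.57.
Month 3: interest €103.54; balance after payment €3,950.19.
Month 4: interest €75.05; balance after payment €2,422.31.
Month 5: interest €46.02; balance after payment €865.40.
Month 6: interest €16.44; balance after payment €0.00.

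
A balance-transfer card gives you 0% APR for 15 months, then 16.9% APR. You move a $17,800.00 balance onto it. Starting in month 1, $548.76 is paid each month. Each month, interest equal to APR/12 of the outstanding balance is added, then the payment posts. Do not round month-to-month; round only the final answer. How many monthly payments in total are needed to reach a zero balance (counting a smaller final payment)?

36 payments

Promo months 1–15 at r₀ = 0%/12 = 0; months 16+ at r₁ = 16.9%/12 = 0.0140833.
After month 15 (no interest yet): B = $17,800.00 − 15·$548.76 = $9,568.60.
Then at r₁ with $548.76/mo: n₂ = −ln(1 − r₁·B/P)/ln(1+r₁) ≈ 20.15 → 21 more payments.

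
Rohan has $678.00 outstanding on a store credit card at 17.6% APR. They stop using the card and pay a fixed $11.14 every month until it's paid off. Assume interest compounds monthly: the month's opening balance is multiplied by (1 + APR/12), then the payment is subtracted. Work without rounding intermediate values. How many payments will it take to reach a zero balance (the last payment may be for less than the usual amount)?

Monthly rate r = 17.6%/12 = 1.46667% = 0.0146667.
Recurrence: B ← B·(1+r) − $11.14.
Month 1: interest $9.94; balance after payment $676.80.
Month 2: interest $9.93; balance after payment $675.59.
Closed form: n = −ln(1 − rB₀/P)/ln(1+r) = −ln(0.10736)/ln(1.01467) ≈ 153.265, so the balance reaches zero during payment 154.

154 months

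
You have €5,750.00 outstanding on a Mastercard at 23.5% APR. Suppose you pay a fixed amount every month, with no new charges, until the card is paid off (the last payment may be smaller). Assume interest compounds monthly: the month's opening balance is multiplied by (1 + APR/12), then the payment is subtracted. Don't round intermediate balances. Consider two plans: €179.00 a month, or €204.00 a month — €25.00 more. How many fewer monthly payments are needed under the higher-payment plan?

Monthly rate r = 23.5%/12 = 1.95833% = 0.0195833.
At €179.00/mo: n = ⌈−ln(1 − rB₀/P)/ln(1+r)⌉ = 52 payments (last €24.71); total interest = total paid − €5,750.00 = €3,403.71.
At €204.00/mo: 42 payments (last €82.14); total interest €2,696.14.
Payments saved = 52 − 42 = 10.

10 fewer payments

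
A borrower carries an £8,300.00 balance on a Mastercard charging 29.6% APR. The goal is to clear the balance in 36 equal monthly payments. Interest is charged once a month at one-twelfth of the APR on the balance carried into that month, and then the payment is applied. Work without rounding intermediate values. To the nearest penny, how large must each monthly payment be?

£350.53

Monthly rate r = 29.6%/12 = 2.46667% = 0.0246667.
Level-payment amortization: P = B₀·r / (1 − (1+r)^(−n)) = 8300.00·0.0246667 / (1 − 1.02467^(−36)).
Denominator 1 − (1+r)^(−36) = 0.584064397.
P = 204.733 / 0.584064397 ≈ 350.53.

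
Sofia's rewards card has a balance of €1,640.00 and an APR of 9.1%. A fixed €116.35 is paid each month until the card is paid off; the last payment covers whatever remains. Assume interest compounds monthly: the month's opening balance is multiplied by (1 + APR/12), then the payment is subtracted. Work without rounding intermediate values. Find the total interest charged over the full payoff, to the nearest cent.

€101.03

Monthly rate r = 9.1%/12 = 0.758333% = 0.00758333.
Payoff takes n = ⌈−ln(1 − rB₀/P)/ln(1+r)⌉ = ⌈14.964⌉ = 15 payments; the last is €112.13.
Total paid = 14·€116.35 + €112.13 = €1,741.03.
Total interest = total paid − principal = €1,741.03 − €1,640.00 = €101.03.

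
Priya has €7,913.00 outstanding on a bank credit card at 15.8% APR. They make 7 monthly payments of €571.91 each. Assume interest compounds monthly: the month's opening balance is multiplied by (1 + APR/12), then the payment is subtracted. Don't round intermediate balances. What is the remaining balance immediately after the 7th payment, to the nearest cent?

€4,506.74

Monthly rate r = 15.8%/12 = 1.31667% = 0.0131667.
Each month: B ← B·(1+r) − €571.91.
Month 1: interest €104.19; balance after payment €7,445.28.
Month 2: interest €98.03; balance after payment €6,971.40.
Month 3: interest €91.79; balance after payment €6,491.28.
Month 4: interest €85.47; balance after payment €6,004.84.
Month 5: interest €79.06; balance after payment €5,511.99.
Month 6: interest €72.57; balance after payment €5,012.65.
Month 7: interest €66.00; balance after payment €4,506.74.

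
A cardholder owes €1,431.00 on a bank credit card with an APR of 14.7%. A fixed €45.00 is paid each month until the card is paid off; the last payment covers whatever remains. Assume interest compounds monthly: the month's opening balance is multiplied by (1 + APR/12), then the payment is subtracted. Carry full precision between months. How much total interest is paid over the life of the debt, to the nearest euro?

€393

Monthly rate r = 14.7%/12 = 1.225% = 0.01225.
Payoff takes n = ⌈−ln(1 − rB₀/P)/ln(1+r)⌉ = ⌈40.537⌉ = 41 payments; the last is €24.22.
Total paid = 40·€45.00 + €24.22 = €1,824.22.
Total interest = total paid − principal = €1,824.22 − €1,431.00 = €393.22.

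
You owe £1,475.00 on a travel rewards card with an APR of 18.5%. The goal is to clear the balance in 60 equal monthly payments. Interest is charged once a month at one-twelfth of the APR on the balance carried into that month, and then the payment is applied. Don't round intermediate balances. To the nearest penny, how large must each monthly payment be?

£37.86

Monthly rate r = 18.5%/12 = 1.54167% = 0.0154167.
Level-payment amortization: P = B₀·r / (1 − (1+r)^(−n)) = 1475.00·0.0154167 / (1 − 1.01542^(−60)).
Denominator 1 − (1+r)^(−60) = 0.600660057.
P = 22.7396 / 0.600660057 ≈ 37.86.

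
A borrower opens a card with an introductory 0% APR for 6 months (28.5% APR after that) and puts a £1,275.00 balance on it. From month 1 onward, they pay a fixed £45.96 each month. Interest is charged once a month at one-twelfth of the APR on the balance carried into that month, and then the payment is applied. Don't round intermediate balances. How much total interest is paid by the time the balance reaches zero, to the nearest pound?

Promo months 1–6 at r₀ = 0%/12 = 0; months 7+ at r₁ = 28.5%/12 = 0.02375.
After month 6 (no interest yet): B = £1,275.00 − 6·£45.96 = £999.24.
Then at r₁ with £45.96/mo: n₂ = −ln(1 − r₁·B/P)/ln(1+r₁) ≈ 30.95 → 31 more payments.
Total paid = 36·£45.96 + £43.58 = £1,698.14; interest = £1,698.14 − £1,275.00 = £423.14.

£423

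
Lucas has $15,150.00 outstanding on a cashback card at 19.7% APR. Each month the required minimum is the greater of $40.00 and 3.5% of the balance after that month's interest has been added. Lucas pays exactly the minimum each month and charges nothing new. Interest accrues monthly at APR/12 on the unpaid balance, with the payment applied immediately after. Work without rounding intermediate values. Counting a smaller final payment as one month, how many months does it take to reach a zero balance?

Monthly rate r = 19.7%/12 = 1.64167% = 0.0164167.
While 3.5% of the post-interest balance exceeds $40.00, each month B ← (B·(1+r))·(1 − 0.035), i.e. B shrinks by the factor (1+r)·0.965 = 0.98084.
This holds for months 1–135. Entering month 136 the balance is $1,112.47; 3.5% of the post-interest balance is now below $40.00, so the flat $40.00 minimum applies from here.
From month 136 a fixed $40.00 at rate r clears $1,112.47 in 38 more payments. Total: 135 + 38 = 173 months.

173 months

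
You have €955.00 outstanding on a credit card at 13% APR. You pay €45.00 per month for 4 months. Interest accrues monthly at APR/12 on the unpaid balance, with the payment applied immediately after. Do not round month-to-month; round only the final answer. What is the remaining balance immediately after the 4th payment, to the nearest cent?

€814.11

Monthly rate r = 13%/12 = 1.08333% = 0.0108333.
Each month: B ← B·(1+r) − €45.00.
Month 1: interest €10.35; balance after payment €920.35.
Month 2: interest €9.97; balance after payment €885.32.
Month 3: interest €9.59; balance after payment €849.91.
Month 4: interest €9.21; balance after payment €814.11.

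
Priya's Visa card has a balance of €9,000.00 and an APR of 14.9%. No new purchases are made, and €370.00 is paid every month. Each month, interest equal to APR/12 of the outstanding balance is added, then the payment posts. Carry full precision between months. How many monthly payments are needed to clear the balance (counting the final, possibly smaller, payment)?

Monthly rate r = 14.9%/12 = 1.24167% = 0.0124167.
Recurrence: B ← B·(1+r) − €370.00.
Month 1: interest €111.75; balance after payment €8,741.75.
Month 2: interest €108.54; balance after payment €8,480.29.
Closed form: n = −ln(1 − rB₀/P)/ln(1+r) = −ln(0.69797)/ln(1.01242) ≈ 29.138, so the balance reaches zero during payment 30.

30 payments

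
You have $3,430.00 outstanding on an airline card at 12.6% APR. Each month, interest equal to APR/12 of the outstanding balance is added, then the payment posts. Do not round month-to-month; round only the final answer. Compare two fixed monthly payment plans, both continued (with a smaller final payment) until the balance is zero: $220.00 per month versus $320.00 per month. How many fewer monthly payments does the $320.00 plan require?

Monthly rate r = 12.6%/12 = 1.05% = 0.0105.
At $220.00/mo: n = ⌈−ln(1 − rB₀/P)/ln(1+r)⌉ = 18 payments (last $25.47); total interest = total paid − $3,430.00 = $335.47.
At $320.00/mo: 12 payments (last $138.32); total interest $228.32.
Payments saved = 18 − 12 = 6.

6 fewer payments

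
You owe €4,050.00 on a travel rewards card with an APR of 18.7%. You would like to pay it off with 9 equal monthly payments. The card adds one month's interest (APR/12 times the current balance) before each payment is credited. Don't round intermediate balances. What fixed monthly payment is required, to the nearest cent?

€485.79

Monthly rate r = 18.7%/12 = 1.55833% = 0.0155833.
Level-payment amortization: P = B₀·r / (1 − (1+r)^(−n)) = 4050.00·0.0155833 / (1 − 1.01558^(−9)).
Denominator 1 − (1+r)^(−9) = 0.129918541.
P = 63.1125 / 0.129918541 ≈ 485.79.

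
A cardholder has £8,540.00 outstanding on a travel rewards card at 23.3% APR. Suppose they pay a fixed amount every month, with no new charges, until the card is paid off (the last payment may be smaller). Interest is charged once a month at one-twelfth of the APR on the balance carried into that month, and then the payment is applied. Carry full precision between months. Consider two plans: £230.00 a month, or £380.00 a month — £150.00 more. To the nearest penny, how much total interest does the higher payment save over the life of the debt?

£3,935.96

Monthly rate r = 23.3%/12 = 1.94167% = 0.0194167.
At £230.00/mo: n = ⌈−ln(1 − rB₀/P)/ln(1+r)⌉ = 67 payments (last £85.96); total interest = total paid − £8,540.00 = £6,725.96.
At £380.00/mo: 30 payments (last £310.00); total interest £2,790.00.
Interest saved = £6,725.96 − £2,790.00 = £3,935.96.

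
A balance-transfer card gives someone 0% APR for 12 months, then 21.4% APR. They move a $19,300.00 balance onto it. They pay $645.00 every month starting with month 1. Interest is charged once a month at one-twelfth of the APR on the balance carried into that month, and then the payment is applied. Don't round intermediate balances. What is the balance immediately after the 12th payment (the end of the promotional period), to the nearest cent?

Promo months 1–12 at r₀ = 0%/12 = 0; months 13+ at r₁ = 21.4%/12 = 0.0178333.
After month 12 (no interest yet): B = $19,300.00 − 12·$645.00 = $11,560.00.

$11,560.00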